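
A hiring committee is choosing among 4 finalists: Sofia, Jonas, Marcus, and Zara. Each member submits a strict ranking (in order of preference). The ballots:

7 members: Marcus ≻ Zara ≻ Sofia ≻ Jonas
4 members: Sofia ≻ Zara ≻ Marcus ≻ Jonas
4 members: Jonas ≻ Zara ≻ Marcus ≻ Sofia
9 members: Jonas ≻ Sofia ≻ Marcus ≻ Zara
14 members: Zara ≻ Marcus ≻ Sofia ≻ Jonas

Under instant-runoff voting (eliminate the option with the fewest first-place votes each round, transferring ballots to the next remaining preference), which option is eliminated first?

Round 1: Sofia 4, Jonas 13, Marcus 7, Zara 14. Eliminate Sofia.

Sofia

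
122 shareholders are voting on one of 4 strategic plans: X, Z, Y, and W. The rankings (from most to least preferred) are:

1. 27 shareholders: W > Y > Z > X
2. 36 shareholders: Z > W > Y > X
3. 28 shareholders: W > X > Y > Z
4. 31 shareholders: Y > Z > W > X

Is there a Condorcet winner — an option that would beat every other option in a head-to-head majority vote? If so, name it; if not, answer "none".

none

Checking pairwise contests:
Z beats X 94–28.
Y beats Z 86–36.
W beats Y 91–31.
Z beats W 67–55.
Every option loses at least one head-to-head, so there is no Condorcet winner.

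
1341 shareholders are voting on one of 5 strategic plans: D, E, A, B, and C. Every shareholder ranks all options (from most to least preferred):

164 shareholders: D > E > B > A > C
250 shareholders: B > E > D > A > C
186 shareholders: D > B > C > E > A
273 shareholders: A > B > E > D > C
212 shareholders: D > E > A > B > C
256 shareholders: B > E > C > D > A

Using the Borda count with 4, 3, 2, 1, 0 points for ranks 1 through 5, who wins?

B

D: 164·4 + 250·2 + 186·4 + 273·1 + 212·4 + 256·1 = 3277
E: 164·3 + 250·3 + 186·1 + 273·2 + 212·3 + 256·3 = 3378
A: 164·1 + 250·1 + 186·0 + 273·4 + 212·2 + 256·0 = 1930
B: 164·2 + 250·4 + 186·3 + 273·3 + 212·1 + 256·4 = 3941
C: 164·0 + 250·0 + 186·2 + 273·0 + 212·0 + 256·2 = 884
B has the highest Borda score (3941).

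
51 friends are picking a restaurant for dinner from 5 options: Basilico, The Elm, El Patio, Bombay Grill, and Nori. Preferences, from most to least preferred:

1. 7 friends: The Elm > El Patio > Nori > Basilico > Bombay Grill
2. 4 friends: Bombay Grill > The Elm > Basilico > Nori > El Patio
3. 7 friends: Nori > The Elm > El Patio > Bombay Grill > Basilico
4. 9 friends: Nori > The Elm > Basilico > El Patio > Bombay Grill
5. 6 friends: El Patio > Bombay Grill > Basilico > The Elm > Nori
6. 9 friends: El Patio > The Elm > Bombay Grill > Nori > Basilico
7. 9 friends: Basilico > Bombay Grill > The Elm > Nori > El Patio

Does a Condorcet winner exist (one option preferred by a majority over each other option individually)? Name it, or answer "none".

The Elm vs Basilico: 36–15 for The Elm.
The Elm vs El Patio: 36–15 for The Elm.
The Elm vs Bombay Grill: 32–19 for The Elm.
The Elm vs Nori: 35–16 for The Elm.
The Elm beats every other option head-to-head.

The Elm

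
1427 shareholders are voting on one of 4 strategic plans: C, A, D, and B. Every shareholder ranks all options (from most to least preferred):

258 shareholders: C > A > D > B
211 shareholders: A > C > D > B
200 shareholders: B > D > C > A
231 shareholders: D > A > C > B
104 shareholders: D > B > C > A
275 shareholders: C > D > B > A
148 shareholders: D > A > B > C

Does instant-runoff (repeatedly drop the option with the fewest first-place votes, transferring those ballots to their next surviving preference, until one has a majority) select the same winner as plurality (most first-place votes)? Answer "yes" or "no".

Instant-runoff — R1 C 533, A 211, D 483, B 200 (B out); R2 C 533, A 211, D 683 (A out); R3 C 744, D 683 (C winner). Winner: C.
Plurality — first-place votes: C 533, A 211, D 483, B 200. Winner: C.
The two methods agree.

yes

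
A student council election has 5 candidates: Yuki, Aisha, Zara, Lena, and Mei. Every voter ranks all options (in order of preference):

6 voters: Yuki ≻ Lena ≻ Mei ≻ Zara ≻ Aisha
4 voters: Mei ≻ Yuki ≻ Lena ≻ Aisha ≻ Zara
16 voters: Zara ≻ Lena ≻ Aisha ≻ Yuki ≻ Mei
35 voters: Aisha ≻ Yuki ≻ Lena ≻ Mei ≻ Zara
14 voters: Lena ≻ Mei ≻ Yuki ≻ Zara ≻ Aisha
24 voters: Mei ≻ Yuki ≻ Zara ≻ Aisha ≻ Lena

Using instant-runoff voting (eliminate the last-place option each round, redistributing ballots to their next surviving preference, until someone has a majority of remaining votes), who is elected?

Round 1: Yuki 6, Aisha 35, Zara 16, Lena 14, Mei 28. Eliminate Yuki.
Round 2: Aisha 35, Zara 16, Lena 20, Mei 28. Eliminate Zara.
Round 3: Aisha 35, Lena 36, Mei 28. Eliminate Mei.
Round 4: Aisha 59, Lena 40. Aisha has a majority.

Aisha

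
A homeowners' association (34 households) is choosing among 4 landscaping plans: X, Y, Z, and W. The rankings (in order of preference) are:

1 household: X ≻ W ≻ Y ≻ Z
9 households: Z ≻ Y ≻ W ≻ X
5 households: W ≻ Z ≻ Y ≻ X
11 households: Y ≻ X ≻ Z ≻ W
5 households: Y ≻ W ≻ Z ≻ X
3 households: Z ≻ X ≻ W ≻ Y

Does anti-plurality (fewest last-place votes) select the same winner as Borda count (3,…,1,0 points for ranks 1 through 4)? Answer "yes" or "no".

Anti-plurality — last-place votes: X 19, Y 3, Z 1, W 11. Winner: Z.
Borda — scores: X 31, Y 72, Z 62, W 39. Winner: Y.
The two methods disagree.

no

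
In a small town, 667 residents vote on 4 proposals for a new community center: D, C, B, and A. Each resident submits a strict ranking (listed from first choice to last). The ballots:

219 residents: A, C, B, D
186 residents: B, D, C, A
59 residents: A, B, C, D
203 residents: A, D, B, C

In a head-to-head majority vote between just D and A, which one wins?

A

Voters preferring D to A: 186; preferring A to D: 481.
A wins the head-to-head.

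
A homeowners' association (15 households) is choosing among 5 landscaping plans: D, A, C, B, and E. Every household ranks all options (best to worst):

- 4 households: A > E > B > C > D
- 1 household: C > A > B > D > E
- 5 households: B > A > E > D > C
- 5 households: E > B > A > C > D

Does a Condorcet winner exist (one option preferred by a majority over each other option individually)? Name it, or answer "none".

Checking pairwise contests:
A beats D 15–0.
B beats A 10–5.
A beats C 14–1.
E beats B 9–6.
A beats E 10–5.
Every option loses at least one head-to-head, so there is no Condorcet winner.

none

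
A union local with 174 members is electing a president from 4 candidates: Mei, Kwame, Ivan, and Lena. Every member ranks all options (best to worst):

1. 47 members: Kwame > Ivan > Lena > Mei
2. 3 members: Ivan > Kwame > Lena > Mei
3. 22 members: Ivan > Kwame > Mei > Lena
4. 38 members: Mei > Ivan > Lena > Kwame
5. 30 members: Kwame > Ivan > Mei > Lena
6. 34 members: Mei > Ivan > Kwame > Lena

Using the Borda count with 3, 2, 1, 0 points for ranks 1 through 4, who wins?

Ivan

Mei: 47·0 + 3·0 + 22·1 + 38·3 + 30·1 + 34·3 = 268
Kwame: 47·3 + 3·2 + 22·2 + 38·0 + 30·3 + 34·1 = 315
Ivan: 47·2 + 3·3 + 22·3 + 38·2 + 30·2 + 34·2 = 373
Lena: 47·1 + 3·1 + 22·0 + 38·1 + 30·0 + 34·0 = 88
Ivan has the highest Borda score (373).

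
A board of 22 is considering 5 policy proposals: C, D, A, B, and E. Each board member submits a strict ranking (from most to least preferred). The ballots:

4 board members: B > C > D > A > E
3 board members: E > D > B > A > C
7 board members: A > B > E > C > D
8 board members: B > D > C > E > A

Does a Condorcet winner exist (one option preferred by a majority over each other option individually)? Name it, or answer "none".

B

B vs C: 22–0 for B.
B vs D: 19–3 for B.
B vs A: 15–7 for B.
B vs E: 19–3 for B.
B beats every other option head-to-head.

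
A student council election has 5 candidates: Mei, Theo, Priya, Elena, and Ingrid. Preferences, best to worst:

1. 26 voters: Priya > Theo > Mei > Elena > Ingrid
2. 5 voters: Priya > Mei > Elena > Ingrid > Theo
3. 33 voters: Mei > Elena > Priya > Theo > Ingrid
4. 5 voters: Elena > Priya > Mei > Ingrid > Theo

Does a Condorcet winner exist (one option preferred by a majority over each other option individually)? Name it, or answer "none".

Checking pairwise contests:
Priya beats Mei 36–33.
Mei beats Theo 43–26.
Elena beats Priya 38–31.
Mei beats Elena 64–5.
Mei beats Ingrid 69–0.
Every option loses at least one head-to-head, so there is no Condorcet winner.

none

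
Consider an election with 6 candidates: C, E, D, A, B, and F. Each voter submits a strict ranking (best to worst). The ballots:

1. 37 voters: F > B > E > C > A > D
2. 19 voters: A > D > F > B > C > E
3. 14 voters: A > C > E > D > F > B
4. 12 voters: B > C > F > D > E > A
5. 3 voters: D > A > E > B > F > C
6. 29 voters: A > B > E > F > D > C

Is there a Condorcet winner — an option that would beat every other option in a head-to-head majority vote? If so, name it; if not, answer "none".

A vs C: 65–49 for A.
A vs E: 65–49 for A.
A vs D: 99–15 for A.
A vs B: 65–49 for A.
A vs F: 65–49 for A.
A beats every other option head-to-head.

A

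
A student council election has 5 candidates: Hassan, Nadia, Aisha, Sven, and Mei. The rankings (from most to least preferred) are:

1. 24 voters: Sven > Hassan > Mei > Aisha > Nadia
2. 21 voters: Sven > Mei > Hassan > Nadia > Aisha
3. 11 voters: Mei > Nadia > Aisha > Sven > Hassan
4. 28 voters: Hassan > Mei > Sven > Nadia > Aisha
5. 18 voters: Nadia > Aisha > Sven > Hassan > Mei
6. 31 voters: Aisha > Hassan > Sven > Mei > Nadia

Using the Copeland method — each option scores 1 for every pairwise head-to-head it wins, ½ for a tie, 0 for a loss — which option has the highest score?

Hassan: beats Nadia, Aisha, and Mei; loses to Sven → score 3.
Nadia: beats Aisha; loses to Hassan, Sven, and Mei → score 1.
Aisha: loses to Hassan, Nadia, Sven, and Mei → score 0.
Sven: beats Hassan, Nadia, Aisha, and Mei → score 4.
Mei: beats Nadia and Aisha; loses to Hassan and Sven → score 2.
Sven has the best pairwise record.

Sven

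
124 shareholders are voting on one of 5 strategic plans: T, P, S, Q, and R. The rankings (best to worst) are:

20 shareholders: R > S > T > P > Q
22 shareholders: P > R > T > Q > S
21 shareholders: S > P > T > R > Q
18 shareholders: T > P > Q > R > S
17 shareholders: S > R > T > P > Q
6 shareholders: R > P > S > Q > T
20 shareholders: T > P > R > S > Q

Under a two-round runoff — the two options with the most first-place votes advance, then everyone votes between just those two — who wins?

S

Round 1 first-place votes: T 38, P 22, S 38, Q 0, R 26.
S and T advance.
Runoff: S is preferred to T by 64 voters; T by 60.
S wins the runoff.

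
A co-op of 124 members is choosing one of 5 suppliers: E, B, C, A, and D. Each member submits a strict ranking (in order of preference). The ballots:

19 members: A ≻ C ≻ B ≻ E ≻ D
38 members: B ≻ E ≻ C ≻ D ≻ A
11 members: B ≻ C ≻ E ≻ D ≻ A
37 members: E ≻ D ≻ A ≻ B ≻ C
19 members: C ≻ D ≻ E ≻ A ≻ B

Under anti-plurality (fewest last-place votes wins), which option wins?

Last-place votes: E 0, B 19, C 37, A 49, D 19.
E is ranked last by the fewest voters, so E wins.

E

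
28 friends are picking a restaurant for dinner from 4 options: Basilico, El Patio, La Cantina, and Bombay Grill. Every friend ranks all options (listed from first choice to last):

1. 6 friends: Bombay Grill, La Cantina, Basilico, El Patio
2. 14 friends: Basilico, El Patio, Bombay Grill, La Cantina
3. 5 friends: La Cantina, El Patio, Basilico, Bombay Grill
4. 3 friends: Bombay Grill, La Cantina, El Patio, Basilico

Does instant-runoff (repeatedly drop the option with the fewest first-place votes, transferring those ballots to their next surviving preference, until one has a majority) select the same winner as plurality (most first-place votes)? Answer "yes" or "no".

Instant-runoff — R1 Basilico 14, El Patio 0, La Cantina 5, Bombay Grill 9 (El Patio out); R2 Basilico 14, La Cantina 5, Bombay Grill 9 (La Cantina out); R3 Basilico 19, Bombay Grill 9 (Basilico winner). Winner: Basilico.
Plurality — first-place votes: Basilico 14, El Patio 0, La Cantina 5, Bombay Grill 9. Winner: Basilico.
The two methods agree.

yes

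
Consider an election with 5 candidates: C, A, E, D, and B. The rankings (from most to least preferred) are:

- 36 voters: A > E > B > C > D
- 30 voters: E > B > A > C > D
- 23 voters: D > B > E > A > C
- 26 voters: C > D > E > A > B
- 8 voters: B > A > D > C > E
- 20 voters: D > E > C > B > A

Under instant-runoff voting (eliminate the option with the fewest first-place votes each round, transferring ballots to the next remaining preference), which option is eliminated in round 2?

C

Round 1: C 26, A 36, E 30, D 43, B 8. Eliminate B.
Round 2: C 26, A 44, E 30, D 43. Eliminate C.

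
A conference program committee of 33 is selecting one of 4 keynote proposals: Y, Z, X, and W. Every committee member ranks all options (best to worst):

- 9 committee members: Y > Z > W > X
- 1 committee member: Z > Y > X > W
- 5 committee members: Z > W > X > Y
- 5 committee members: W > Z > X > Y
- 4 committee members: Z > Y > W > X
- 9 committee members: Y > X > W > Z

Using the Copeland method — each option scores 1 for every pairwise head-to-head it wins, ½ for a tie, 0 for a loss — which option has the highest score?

Y

Y: beats Z, X, and W → score 3.
Z: beats X and W; loses to Y → score 2.
X: loses to Y, Z, and W → score 0.
W: beats X; loses to Y and Z → score 1.
Y has the best pairwise record.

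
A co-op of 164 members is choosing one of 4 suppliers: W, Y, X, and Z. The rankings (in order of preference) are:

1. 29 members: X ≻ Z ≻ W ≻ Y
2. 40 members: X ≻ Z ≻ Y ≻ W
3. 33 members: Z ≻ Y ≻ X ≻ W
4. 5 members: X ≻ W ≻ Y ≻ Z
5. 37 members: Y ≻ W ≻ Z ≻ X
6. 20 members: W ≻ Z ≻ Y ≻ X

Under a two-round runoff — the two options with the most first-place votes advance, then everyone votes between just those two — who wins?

Round 1 first-place votes: W 20, Y 37, X 74, Z 33.
X and Y advance.
Runoff: X is preferred to Y by 74 voters; Y by 90.
Y wins the runoff.

Y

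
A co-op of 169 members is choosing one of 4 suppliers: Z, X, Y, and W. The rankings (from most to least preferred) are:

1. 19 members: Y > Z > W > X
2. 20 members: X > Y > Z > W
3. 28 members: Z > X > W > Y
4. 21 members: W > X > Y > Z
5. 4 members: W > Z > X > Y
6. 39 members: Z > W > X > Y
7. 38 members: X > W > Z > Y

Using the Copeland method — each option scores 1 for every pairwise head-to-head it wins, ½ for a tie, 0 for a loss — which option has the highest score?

Z

Z: beats X, Y, and W → score 3.
X: beats Y and W; loses to Z → score 2.
Y: loses to Z, X, and W → score 0.
W: beats Y; loses to Z and X → score 1.
Z has the best pairwise record.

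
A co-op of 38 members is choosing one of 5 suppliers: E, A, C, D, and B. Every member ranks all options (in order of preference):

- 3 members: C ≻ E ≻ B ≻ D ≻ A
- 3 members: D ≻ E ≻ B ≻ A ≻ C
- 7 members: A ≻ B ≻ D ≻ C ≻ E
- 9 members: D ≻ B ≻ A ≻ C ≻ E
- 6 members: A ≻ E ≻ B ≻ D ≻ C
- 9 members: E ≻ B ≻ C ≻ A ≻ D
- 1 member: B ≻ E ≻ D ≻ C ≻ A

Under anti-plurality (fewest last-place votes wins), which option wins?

B

Last-place votes: E 16, A 4, C 9, D 9, B 0.
B is ranked last by the fewest voters, so B wins.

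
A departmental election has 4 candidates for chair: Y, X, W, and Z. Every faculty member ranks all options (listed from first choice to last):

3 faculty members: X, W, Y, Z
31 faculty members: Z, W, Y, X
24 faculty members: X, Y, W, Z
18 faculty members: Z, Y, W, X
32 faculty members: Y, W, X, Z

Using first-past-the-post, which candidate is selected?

Z

First-place votes: Y 32, X 27, W 0, Z 49.
Z has the most first-place votes.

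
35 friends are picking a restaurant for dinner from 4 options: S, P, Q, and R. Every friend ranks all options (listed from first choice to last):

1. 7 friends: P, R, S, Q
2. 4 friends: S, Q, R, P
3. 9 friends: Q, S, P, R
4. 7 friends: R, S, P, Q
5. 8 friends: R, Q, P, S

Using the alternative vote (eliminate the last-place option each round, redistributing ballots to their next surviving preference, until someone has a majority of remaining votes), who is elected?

Round 1: S 4, P 7, Q 9, R 15. Eliminate S.
Round 2: P 7, Q 13, R 15. Eliminate P.
Round 3: Q 13, R 22. R has a majority.

R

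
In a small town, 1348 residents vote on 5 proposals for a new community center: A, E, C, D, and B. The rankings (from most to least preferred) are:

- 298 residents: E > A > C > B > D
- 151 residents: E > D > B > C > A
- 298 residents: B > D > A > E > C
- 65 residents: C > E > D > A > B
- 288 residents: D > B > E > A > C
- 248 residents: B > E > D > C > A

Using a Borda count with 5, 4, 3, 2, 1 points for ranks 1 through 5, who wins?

B

A: 298·4 + 151·1 + 298·3 + 65·2 + 288·2 + 248·1 = 3191
E: 298·5 + 151·5 + 298·2 + 65·4 + 288·3 + 248·4 = 4957
C: 298·3 + 151·2 + 298·1 + 65·5 + 288·1 + 248·2 = 2603
D: 298·1 + 151·4 + 298·4 + 65·3 + 288·5 + 248·3 = 4473
B: 298·2 + 151·3 + 298·5 + 65·1 + 288·4 + 248·5 = 4996
B has the highest Borda score (4996).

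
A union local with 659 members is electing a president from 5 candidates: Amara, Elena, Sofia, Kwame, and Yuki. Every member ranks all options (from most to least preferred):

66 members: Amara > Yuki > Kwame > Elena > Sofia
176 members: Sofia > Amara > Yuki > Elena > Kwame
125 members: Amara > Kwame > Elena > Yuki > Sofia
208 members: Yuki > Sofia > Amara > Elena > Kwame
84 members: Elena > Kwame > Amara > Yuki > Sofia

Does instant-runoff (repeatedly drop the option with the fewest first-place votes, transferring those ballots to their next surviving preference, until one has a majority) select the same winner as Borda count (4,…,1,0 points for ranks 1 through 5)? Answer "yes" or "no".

yes

Instant-runoff — R1 Amara 191, Elena 84, Sofia 176, Kwame 0, Yuki 208 (Kwame out); R2 Amara 191, Elena 84, Sofia 176, Yuki 208 (Elena out); R3 Amara 275, Sofia 176, Yuki 208 (Sofia out); R4 Amara 451, Yuki 208 (Amara winner). Winner: Amara.
Borda — scores: Amara 1876, Elena 1036, Sofia 1328, Kwame 759, Yuki 1591. Winner: Amara.
The two methods agree.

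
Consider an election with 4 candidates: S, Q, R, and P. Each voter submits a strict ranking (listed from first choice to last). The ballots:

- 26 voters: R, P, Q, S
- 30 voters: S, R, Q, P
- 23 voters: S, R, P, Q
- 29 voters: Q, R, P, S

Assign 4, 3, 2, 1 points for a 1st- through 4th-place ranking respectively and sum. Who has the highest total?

R

S: 26·1 + 30·4 + 23·4 + 29·1 = 267
Q: 26·2 + 30·2 + 23·1 + 29·4 = 251
R: 26·4 + 30·3 + 23·3 + 29·3 = 350
P: 26·3 + 30·1 + 23·2 + 29·2 = 212
R has the highest Borda score (350).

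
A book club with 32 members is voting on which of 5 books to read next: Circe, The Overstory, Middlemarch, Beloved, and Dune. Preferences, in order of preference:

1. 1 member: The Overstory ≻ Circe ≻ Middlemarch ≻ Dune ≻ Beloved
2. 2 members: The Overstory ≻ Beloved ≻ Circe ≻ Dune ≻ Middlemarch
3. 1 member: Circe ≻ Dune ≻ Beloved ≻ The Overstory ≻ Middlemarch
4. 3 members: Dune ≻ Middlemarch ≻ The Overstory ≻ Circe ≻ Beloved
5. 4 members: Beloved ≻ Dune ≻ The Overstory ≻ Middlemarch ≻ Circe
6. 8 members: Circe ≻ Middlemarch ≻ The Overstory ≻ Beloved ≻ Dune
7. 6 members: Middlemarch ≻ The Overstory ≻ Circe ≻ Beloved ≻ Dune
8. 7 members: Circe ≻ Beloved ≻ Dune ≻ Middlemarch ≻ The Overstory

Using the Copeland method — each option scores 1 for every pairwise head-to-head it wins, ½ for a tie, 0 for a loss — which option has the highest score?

Circe: beats Middlemarch, Beloved, and Dune; ties The Overstory → score 3.5.
The Overstory: beats Beloved and Dune; ties Circe; loses to Middlemarch → score 2.5.
Middlemarch: beats The Overstory and Beloved; loses to Circe and Dune → score 2.
Beloved: beats Dune; loses to Circe, The Overstory, and Middlemarch → score 1.
Dune: beats Middlemarch; loses to Circe, The Overstory, and Beloved → score 1.
Circe has the best pairwise record.

Circe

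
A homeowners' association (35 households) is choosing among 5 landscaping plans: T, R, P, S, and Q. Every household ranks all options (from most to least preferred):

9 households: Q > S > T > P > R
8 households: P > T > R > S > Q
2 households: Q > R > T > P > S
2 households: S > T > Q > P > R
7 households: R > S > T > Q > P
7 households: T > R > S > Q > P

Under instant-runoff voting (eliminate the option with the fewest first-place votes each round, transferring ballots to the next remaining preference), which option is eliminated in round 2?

R

Round 1: T 7, R 7, P 8, S 2, Q 11. Eliminate S.
Round 2: T 9, R 7, P 8, Q 11. Eliminate R.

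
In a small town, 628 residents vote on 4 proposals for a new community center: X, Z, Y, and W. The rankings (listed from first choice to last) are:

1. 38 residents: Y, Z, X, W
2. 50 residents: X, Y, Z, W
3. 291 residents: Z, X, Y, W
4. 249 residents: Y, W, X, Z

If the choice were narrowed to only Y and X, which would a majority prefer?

Voters preferring Y to X: 287; preferring X to Y: 341.
X wins the head-to-head.

X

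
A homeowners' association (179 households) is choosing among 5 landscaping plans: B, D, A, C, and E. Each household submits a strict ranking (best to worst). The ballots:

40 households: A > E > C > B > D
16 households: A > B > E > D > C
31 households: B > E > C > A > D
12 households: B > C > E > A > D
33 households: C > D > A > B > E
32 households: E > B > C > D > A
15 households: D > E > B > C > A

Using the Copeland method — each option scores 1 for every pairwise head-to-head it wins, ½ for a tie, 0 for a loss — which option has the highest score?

B: beats D, A, C, and E → score 4.
D: loses to B, A, C, and E → score 0.
A: beats D; loses to B, C, and E → score 1.
C: beats D and A; loses to B and E → score 2.
E: beats D, A, and C; loses to B → score 3.
B has the best pairwise record.

B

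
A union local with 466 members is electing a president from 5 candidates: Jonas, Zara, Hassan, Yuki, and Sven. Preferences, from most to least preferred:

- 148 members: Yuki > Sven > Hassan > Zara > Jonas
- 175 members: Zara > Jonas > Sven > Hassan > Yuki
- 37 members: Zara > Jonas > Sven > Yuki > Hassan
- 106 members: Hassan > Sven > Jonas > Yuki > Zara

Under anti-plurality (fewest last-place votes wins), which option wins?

Sven

Last-place votes: Jonas 148, Zara 106, Hassan 37, Yuki 175, Sven 0.
Sven is ranked last by the fewest voters, so Sven wins.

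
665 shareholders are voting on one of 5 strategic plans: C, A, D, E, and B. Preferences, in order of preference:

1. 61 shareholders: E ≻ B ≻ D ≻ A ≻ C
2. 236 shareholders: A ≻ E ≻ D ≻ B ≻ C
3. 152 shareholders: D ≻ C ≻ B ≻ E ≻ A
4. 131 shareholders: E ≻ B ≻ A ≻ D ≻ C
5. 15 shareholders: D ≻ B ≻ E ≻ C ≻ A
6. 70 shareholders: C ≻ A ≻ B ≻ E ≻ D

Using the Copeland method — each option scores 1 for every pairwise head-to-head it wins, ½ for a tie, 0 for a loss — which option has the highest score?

C: loses to A, D, E, and B → score 0.
A: beats C and D; loses to E and B → score 2.
D: beats C and B; loses to A and E → score 2.
E: beats C, A, D, and B → score 4.
B: beats C and A; loses to D and E → score 2.
E has the best pairwise record.

E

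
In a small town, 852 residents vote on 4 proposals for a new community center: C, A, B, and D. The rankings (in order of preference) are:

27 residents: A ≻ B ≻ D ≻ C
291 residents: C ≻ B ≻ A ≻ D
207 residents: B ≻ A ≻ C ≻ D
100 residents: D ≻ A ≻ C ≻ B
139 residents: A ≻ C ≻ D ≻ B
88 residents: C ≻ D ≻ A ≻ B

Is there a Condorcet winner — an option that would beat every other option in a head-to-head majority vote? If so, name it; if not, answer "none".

none

Checking pairwise contests:
A beats C 473–379.
B beats A 498–354.
C beats B 618–234.
C beats D 725–127.
Every option loses at least one head-to-head, so there is no Condorcet winner.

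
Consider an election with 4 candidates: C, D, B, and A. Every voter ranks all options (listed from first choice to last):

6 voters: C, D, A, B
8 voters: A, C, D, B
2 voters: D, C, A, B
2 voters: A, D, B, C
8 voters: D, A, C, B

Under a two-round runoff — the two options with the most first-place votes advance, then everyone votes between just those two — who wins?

Round 1 first-place votes: C 6, D 10, B 0, A 10.
D and A advance.
Runoff: D is preferred to A by 16 voters; A by 10.
D wins the runoff.

D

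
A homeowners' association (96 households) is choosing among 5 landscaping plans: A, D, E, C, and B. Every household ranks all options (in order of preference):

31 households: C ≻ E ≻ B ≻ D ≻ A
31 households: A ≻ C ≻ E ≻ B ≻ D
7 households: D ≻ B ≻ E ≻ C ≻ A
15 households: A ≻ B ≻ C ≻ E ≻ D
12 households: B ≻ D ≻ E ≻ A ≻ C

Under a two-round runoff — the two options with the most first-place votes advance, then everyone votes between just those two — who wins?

Round 1 first-place votes: A 46, D 7, E 0, C 31, B 12.
A and C advance.
Runoff: A is preferred to C by 58 voters; C by 38.
A wins the runoff.

A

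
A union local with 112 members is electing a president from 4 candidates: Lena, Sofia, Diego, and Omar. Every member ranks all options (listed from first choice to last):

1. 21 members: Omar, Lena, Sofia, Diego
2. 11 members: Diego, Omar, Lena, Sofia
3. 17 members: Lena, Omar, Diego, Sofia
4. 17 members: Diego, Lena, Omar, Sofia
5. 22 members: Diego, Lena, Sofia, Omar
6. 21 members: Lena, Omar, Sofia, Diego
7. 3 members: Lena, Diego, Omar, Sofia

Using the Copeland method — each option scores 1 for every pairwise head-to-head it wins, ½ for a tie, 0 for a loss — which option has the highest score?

Lena: beats Sofia, Diego, and Omar → score 3.
Sofia: loses to Lena, Diego, and Omar → score 0.
Diego: beats Sofia; loses to Lena and Omar → score 1.
Omar: beats Sofia and Diego; loses to Lena → score 2.
Lena has the best pairwise record.

Lena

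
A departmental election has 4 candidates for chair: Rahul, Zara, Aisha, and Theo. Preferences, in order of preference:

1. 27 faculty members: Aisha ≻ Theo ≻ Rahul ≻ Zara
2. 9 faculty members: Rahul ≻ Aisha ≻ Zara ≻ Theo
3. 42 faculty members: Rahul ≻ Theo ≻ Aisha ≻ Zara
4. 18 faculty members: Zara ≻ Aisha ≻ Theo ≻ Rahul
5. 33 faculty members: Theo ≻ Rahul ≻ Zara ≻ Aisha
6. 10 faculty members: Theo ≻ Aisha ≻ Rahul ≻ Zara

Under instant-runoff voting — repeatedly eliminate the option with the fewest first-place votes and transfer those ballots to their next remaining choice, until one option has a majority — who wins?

Round 1: Rahul 51, Zara 18, Aisha 27, Theo 43. Eliminate Zara.
Round 2: Rahul 51, Aisha 45, Theo 43. Eliminate Theo.
Round 3: Rahul 84, Aisha 55. Rahul has a majority.

Rahul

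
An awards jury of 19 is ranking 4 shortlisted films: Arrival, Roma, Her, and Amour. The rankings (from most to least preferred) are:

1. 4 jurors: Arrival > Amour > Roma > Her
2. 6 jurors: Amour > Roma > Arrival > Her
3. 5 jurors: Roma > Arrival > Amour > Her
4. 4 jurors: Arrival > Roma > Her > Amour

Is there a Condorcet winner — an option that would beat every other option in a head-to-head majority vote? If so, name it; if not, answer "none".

Checking pairwise contests:
Roma beats Arrival 11–8.
Amour beats Roma 10–9.
Arrival beats Her 19–0.
Arrival beats Amour 13–6.
Every option loses at least one head-to-head, so there is no Condorcet winner.

none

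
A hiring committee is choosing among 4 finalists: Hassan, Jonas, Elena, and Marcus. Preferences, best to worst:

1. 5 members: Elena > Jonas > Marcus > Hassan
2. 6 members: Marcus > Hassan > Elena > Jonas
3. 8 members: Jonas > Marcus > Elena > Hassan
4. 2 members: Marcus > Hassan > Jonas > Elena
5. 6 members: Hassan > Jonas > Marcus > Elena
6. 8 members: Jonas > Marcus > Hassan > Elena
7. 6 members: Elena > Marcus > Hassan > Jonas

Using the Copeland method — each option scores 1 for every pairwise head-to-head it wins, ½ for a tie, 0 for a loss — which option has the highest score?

Jonas

Hassan: beats Elena; loses to Jonas and Marcus → score 1.
Jonas: beats Hassan, Elena, and Marcus → score 3.
Elena: loses to Hassan, Jonas, and Marcus → score 0.
Marcus: beats Hassan and Elena; loses to Jonas → score 2.
Jonas has the best pairwise record.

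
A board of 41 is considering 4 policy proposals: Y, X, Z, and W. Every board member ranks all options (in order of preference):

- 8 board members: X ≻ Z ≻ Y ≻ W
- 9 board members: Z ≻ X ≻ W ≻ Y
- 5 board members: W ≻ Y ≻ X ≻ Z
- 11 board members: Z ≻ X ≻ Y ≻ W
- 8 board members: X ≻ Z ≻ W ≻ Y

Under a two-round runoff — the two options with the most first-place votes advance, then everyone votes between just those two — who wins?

X

Round 1 first-place votes: Y 0, X 16, Z 20, W 5.
Z and X advance.
Runoff: Z is preferred to X by 20 voters; X by 21.
X wins the runoff.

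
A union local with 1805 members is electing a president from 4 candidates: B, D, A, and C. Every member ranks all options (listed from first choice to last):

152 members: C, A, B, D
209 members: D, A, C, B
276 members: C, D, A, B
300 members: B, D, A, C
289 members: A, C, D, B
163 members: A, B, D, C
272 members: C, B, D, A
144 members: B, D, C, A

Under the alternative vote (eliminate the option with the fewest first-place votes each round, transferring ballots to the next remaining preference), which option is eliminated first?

Round 1: B 444, D 209, A 452, C 700. Eliminate D.

D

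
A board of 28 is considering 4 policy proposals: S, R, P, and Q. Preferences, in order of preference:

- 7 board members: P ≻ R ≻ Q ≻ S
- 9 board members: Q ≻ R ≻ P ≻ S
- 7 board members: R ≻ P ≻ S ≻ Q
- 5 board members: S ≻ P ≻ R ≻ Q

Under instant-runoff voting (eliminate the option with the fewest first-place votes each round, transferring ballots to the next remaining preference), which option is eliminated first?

S

Round 1: S 5, R 7, P 7, Q 9. Eliminate S.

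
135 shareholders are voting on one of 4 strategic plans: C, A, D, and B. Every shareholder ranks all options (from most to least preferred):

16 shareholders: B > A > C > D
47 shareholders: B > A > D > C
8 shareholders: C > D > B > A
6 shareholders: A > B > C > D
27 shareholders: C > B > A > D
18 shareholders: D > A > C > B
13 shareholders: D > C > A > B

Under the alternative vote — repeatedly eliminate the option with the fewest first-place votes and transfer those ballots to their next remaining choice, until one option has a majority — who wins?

B

Round 1: C 35, A 6, D 31, B 63. Eliminate A.
Round 2: C 35, D 31, B 69. B has a majority.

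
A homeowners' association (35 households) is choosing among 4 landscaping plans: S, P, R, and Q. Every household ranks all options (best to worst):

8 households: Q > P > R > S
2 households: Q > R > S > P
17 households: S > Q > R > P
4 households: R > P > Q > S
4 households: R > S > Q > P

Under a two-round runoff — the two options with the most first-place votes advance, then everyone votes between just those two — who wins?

Round 1 first-place votes: S 17, P 0, R 8, Q 10.
S and Q advance.
Runoff: S is preferred to Q by 21 voters; Q by 14.
S wins the runoff.

S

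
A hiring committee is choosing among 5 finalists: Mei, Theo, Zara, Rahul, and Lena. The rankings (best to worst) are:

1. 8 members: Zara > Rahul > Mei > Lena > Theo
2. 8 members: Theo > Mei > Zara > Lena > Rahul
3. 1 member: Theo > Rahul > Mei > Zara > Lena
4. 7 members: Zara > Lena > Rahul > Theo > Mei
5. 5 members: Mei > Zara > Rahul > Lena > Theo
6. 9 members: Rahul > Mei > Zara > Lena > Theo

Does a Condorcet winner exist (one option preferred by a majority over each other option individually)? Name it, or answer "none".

none

Checking pairwise contests:
Rahul beats Mei 25–13.
Mei beats Theo 22–16.
Mei beats Zara 23–15.
Zara beats Rahul 28–10.
Mei beats Lena 31–7.
Every option loses at least one head-to-head, so there is no Condorcet winner.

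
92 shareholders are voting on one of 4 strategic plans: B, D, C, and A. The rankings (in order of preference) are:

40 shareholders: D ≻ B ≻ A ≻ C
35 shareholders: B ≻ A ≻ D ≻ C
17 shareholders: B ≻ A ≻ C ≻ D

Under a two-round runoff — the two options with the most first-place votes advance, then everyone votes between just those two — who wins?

B

Round 1 first-place votes: B 52, D 40, C 0, A 0.
B and D advance.
Runoff: B is preferred to D by 52 voters; D by 40.
B wins the runoff.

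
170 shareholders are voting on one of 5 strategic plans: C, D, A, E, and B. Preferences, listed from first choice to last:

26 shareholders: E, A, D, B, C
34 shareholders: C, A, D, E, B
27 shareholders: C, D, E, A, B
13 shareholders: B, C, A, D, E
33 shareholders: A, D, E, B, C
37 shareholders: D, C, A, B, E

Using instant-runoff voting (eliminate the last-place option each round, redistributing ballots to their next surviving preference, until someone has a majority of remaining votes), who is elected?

C

Round 1: C 61, D 37, A 33, E 26, B 13. Eliminate B.
Round 2: C 74, D 37, A 33, E 26. Eliminate E.
Round 3: C 74, D 37, A 59. Eliminate D.
Round 4: C 111, A 59. C has a majority.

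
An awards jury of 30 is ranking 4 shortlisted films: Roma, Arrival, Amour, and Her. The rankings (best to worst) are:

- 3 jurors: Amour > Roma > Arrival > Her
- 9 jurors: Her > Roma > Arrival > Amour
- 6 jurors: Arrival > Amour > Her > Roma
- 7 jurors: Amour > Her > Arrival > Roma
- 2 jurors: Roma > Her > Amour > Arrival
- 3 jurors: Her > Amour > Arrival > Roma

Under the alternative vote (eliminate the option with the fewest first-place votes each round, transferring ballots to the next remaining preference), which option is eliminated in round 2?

Arrival

Round 1: Roma 2, Arrival 6, Amour 10, Her 12. Eliminate Roma.
Round 2: Arrival 6, Amour 10, Her 14. Eliminate Arrival.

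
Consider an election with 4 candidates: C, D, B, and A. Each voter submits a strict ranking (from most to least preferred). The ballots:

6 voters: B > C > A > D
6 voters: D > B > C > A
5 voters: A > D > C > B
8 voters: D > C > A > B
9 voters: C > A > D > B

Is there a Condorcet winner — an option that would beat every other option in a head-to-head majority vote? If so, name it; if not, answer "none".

none

Checking pairwise contests:
D beats C 19–15.
A beats D 20–14.
C beats B 22–12.
C beats A 29–5.
Every option loses at least one head-to-head, so there is no Condorcet winner.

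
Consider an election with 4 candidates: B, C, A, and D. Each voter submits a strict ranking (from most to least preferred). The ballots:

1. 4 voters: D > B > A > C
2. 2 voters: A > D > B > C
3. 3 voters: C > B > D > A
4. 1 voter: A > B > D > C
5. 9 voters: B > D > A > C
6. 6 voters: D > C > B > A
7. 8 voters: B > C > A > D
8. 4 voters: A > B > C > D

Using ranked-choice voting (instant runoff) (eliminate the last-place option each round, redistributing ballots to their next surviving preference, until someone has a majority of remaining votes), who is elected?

B

Round 1: B 17, C 3, A 7, D 10. Eliminate C.
Round 2: B 20, A 7, D 10. B has a majority.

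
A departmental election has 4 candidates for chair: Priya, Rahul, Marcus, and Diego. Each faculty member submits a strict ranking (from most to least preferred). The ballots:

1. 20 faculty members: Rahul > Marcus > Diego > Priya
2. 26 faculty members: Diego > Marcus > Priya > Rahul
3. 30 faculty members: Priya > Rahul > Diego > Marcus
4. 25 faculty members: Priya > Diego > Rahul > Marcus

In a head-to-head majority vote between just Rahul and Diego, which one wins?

Diego

Voters preferring Rahul to Diego: 50; preferring Diego to Rahul: 51.
Diego wins the head-to-head.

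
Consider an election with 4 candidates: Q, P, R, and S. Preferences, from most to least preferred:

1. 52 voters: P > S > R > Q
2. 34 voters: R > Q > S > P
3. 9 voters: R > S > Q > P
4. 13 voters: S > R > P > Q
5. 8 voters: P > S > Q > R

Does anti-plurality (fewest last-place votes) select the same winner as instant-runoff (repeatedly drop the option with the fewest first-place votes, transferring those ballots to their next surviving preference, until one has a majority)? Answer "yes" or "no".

no

Anti-plurality — last-place votes: Q 65, P 43, R 8, S 0. Winner: S.
Instant-runoff — R1 Q 0, P 60, R 43, S 13 (P winner). Winner: P.
The two methods disagree.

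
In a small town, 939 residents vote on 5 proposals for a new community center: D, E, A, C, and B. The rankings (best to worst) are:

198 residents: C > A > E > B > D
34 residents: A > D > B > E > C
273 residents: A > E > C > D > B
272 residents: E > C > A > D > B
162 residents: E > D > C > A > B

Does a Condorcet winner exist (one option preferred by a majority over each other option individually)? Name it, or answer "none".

none

Checking pairwise contests:
E beats D 905–34.
A beats E 505–434.
C beats A 632–307.
E beats C 741–198.
D beats B 741–198.
Every option loses at least one head-to-head, so there is no Condorcet winner.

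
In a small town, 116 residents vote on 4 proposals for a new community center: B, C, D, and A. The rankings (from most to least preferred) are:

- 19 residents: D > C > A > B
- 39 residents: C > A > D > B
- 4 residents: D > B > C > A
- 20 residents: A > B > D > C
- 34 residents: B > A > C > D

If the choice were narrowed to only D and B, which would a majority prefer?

D

Voters preferring D to B: 62; preferring B to D: 54.
D wins the head-to-head.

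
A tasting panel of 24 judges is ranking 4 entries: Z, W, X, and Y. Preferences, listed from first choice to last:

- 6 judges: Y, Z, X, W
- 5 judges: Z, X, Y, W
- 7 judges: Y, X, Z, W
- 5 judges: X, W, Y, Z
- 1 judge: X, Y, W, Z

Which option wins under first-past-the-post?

First-place votes: Z 5, W 0, X 6, Y 13.
Y has the most first-place votes.

Y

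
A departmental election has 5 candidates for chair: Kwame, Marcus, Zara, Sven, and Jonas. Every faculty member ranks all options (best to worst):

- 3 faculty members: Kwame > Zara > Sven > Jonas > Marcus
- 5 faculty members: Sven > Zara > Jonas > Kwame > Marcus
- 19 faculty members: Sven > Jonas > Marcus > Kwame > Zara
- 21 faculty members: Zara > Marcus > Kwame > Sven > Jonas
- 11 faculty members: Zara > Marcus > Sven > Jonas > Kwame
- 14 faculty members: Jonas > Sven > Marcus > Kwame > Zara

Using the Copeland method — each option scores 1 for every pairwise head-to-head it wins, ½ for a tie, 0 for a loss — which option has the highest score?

Sven

Kwame: loses to Marcus, Zara, Sven, and Jonas → score 0.
Marcus: beats Kwame; loses to Zara, Sven, and Jonas → score 1.
Zara: beats Kwame, Marcus, and Jonas; loses to Sven → score 3.
Sven: beats Kwame, Marcus, Zara, and Jonas → score 4.
Jonas: beats Kwame and Marcus; loses to Zara and Sven → score 2.
Sven has the best pairwise record.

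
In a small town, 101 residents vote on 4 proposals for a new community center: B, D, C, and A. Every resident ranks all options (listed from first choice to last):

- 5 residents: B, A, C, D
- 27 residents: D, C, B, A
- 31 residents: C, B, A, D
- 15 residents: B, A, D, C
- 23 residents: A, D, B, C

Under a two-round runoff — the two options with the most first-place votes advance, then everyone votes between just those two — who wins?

D

Round 1 first-place votes: B 20, D 27, C 31, A 23.
C and D advance.
Runoff: C is preferred to D by 36 voters; D by 65.
D wins the runoff.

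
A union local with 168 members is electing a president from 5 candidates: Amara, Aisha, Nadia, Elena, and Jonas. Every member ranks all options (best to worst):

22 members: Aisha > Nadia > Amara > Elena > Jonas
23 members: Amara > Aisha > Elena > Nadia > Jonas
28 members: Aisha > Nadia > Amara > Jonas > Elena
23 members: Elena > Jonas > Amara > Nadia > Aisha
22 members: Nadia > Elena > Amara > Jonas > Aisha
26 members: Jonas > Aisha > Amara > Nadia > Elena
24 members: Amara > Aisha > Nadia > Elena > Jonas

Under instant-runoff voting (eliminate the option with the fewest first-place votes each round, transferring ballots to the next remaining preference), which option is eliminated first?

Nadia

Round 1: Amara 47, Aisha 50, Nadia 22, Elena 23, Jonas 26. Eliminate Nadia.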